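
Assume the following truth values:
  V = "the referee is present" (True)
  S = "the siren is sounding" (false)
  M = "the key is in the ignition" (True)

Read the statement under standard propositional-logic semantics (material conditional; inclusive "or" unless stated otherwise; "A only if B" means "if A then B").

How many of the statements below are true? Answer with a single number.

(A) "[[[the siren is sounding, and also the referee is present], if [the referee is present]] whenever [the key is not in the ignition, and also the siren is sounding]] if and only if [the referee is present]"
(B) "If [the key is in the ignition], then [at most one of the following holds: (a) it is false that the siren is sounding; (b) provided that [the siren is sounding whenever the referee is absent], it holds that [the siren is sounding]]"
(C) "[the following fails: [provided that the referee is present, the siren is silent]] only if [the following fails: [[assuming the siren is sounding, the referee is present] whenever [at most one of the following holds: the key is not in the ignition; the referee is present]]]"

3

(A): Formalization: ((not M and S) -> (V -> (S and V))) iff V

not M = not True = False
not M and S = False and False = False
S and V = False and True = False
V -> (S and V) = True -> False = False
(not M and S) -> (V -> (S and V)) = False -> False = True
((not M and S) -> (V -> (S and V))) iff V = True iff True = True
Hence (A) is true.

(B): This is M -> (not S nand ((not V -> S) -> S)).

not S = not False = True
not V = not True = False
not V -> S = False -> False = True
(not V -> S) -> S = True -> False = False
not S nand ((not V -> S) -> S) = True nand False = True
M -> (not S nand ((not V -> S) -> S)) = True -> True = True
Hence (B) is true.

(C): In symbols: not (V -> not S) -> not ((not M nand V) -> (S -> V))

not S = not False = True
V -> not S = True -> True = True
not (V -> not S) = not True = False
not M = not True = False
not M nand V = False nand True = True
S -> V = False -> True = True
(not M nand V) -> (S -> V) = True -> True = True
not ((not M nand V) -> (S -> V)) = not True = False
not (V -> not S) -> not ((not M nand V) -> (S -> V)) = False -> False = True
Thus (C) is true.

3 of the 3 statements are true.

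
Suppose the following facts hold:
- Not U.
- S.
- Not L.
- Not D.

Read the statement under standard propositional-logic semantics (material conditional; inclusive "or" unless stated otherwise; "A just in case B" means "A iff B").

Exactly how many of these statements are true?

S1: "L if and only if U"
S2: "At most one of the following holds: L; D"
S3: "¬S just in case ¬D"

2

S1: In symbols: L ↔ U

L ↔ U = F ↔ F = T
So S1 is true.

S2: This is L ↑ D.

L ↑ D = F ↑ F = T
Thus S2 is true.

S3: Formalization: ¬S ↔ ¬D

¬S = ¬T = F
¬D = ¬F = T
¬S ↔ ¬D = F ↔ T = F
So S3 is false.

True statements: 2.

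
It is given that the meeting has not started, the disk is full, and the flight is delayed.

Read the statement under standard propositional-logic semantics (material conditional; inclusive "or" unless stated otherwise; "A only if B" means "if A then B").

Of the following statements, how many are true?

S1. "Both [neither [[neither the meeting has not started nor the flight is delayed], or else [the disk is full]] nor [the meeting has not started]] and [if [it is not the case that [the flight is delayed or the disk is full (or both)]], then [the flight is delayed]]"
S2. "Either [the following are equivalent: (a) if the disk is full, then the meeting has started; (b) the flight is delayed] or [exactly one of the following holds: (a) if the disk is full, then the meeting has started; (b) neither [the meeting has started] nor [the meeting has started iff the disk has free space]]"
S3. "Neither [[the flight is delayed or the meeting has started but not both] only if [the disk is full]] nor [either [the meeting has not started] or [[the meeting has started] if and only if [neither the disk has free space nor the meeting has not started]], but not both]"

0

Let P = "the meeting has started" (F), R = "the flight is delayed" (T), Q = "the disk is full" (T).

S1: Formalization: (((~P nor R) | Q) nor ~P) & (~(R | Q) -> R)

~P = ~F = T
~P nor R = T nor T = F
(~P nor R) | Q = F | T = T
~P = ~F = T
((~P nor R) | Q) nor ~P = T nor T = F
R | Q = T | T = T
~(R | Q) = ~T = F
~(R | Q) -> R = F -> T = T
(((~P nor R) | Q) nor ~P) & (~(R | Q) -> R) = F & T = F
Hence S1 is false.

S2: Parsed as ((Q -> P) <-> R) | ((Q -> P) xor (P nor (P <-> ~Q)))

Q -> P = T -> F = F
(Q -> P) <-> R = F <-> T = F
Q -> P = T -> F = F
~Q = ~T = F
P <-> ~Q = F <-> F = T
P nor (P <-> ~Q) = F nor T = F
(Q -> P) xor (P nor (P <-> ~Q)) = F xor F = F
((Q -> P) <-> R) | ((Q -> P) xor (P nor (P <-> ~Q))) = F | F = F
Thus S2 is false.

S3: Parsed as ((R xor P) -> Q) nor (~P xor (P <-> (~Q nor ~P)))

R xor P = T xor F = T
(R xor P) -> Q = T -> T = T
~P = ~F = T
~Q = ~T = F
~P = ~F = T
~Q nor ~P = F nor T = F
P <-> (~Q nor ~P) = F <-> F = T
~P xor (P <-> (~Q nor ~P)) = T xor T = F
((R xor P) -> Q) nor (~P xor (P <-> (~Q nor ~P))) = T nor F = F
Hence S3 is false.

Count: 0.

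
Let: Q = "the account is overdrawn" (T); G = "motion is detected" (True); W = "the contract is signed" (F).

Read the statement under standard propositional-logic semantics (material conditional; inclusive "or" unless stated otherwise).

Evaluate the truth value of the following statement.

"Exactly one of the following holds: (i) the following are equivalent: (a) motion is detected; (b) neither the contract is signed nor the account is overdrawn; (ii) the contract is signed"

False.

Values: G=T, W=F, Q=T.
Formalization: (G <-> (W nor Q)) xor W

W nor Q = F nor T = F
G <-> (W nor Q) = T <-> F = F
(G <-> (W nor Q)) xor W = F xor F = F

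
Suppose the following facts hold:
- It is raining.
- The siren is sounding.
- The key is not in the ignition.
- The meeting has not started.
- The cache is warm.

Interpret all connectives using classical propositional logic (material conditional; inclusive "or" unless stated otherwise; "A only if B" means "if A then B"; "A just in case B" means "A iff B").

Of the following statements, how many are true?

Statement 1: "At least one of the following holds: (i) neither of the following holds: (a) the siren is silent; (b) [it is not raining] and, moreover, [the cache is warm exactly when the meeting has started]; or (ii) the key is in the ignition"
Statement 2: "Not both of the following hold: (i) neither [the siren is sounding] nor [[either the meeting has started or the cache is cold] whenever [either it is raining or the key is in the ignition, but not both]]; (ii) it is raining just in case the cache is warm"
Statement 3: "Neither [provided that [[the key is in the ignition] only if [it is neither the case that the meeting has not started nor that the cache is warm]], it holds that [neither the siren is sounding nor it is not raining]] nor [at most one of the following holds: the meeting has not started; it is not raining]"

2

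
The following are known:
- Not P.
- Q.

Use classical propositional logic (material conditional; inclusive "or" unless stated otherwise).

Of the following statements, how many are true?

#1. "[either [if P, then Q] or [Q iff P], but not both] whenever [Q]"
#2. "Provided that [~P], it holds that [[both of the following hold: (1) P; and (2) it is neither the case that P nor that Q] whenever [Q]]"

1

#1: Formalization: Q -> ((P -> Q) xor (Q <-> P))

P -> Q = F -> T = T
Q <-> P = T <-> F = F
(P -> Q) xor (Q <-> P) = T xor F = T
Q -> ((P -> Q) xor (Q <-> P)) = T -> T = T
Thus #1 is true.

#2: Formalization: ~P -> (Q -> (P & (P nor Q)))

~P = ~F = T
P nor Q = F nor T = F
P & (P nor Q) = F & F = F
Q -> (P & (P nor Q)) = T -> F = F
~P -> (Q -> (P & (P nor Q))) = T -> F = F
Thus #2 is false.

True statements: 1.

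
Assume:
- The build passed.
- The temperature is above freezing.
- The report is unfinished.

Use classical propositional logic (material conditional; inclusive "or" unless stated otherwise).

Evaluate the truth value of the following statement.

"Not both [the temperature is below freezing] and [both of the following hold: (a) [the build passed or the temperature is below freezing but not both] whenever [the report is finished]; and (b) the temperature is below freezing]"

The statement is true.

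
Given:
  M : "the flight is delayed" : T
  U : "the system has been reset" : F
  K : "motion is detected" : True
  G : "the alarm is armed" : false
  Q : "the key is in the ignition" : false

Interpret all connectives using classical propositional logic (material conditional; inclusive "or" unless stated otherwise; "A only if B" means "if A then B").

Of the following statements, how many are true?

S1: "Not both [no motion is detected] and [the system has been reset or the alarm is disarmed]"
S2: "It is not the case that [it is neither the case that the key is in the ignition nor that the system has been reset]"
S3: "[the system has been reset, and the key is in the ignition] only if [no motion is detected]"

2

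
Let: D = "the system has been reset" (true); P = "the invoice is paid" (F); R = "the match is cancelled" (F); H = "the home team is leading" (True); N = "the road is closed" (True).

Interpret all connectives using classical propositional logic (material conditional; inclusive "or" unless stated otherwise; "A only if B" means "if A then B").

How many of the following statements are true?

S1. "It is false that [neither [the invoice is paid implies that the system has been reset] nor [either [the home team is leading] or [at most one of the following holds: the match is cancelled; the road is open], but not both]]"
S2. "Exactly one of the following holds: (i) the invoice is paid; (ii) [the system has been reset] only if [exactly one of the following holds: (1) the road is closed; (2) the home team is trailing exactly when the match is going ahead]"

2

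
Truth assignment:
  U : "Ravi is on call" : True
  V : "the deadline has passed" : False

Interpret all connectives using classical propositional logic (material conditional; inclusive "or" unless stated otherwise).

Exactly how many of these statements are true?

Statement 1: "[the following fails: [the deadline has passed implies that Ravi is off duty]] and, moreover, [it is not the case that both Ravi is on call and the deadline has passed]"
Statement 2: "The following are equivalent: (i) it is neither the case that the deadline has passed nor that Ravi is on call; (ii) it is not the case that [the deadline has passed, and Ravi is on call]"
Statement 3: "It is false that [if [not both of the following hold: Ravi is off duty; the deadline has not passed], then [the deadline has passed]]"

Statement 1: In symbols: not (V -> not U) and (U nand V)

not U = not True = False
V -> not U = False -> False = True
not (V -> not U) = not True = False
U nand V = True nand False = True
not (V -> not U) and (U nand V) = False and True = False
So Statement 1 is false.

Statement 2: Formalization: (V nor U) iff not (V and U)

V nor U = False nor True = False
V and U = False and True = False
not (V and U) = not False = True
(V nor U) iff not (V and U) = False iff True = False
Thus Statement 2 is false.

Statement 3: Parsed as not ((not U nand not V) -> V)

not U = not True = False
not V = not False = True
not U nand not V = False nand True = True
(not U nand not V) -> V = True -> False = False
not ((not U nand not V) -> V) = not False = True
So Statement 3 is true.

True statements: 1.

1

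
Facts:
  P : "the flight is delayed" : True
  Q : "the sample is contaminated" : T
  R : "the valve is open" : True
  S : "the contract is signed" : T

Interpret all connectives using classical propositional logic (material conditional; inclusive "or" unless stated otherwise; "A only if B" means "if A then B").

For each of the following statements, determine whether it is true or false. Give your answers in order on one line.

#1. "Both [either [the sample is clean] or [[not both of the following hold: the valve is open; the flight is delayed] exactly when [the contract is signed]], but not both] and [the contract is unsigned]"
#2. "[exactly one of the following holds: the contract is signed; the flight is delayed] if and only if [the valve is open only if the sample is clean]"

#1 F / #2 T

#1: Formalization: (¬Q ⊕ ((R ↑ P) ↔ S)) ∧ ¬S

¬Q = ¬T = F
R ↑ P = T ↑ T = F
(R ↑ P) ↔ S = F ↔ T = F
¬Q ⊕ ((R ↑ P) ↔ S) = F ⊕ F = F
¬S = ¬T = F
(¬Q ⊕ ((R ↑ P) ↔ S)) ∧ ¬S = F ∧ F = F
Thus #1 is false.

#2: This is (S ⊕ P) ↔ (R → ¬Q).

S ⊕ P = T ⊕ T = F
¬Q = ¬T = F
R → ¬Q = T → F = F
(S ⊕ P) ↔ (R → ¬Q) = F ↔ F = T
Thus #2 is true.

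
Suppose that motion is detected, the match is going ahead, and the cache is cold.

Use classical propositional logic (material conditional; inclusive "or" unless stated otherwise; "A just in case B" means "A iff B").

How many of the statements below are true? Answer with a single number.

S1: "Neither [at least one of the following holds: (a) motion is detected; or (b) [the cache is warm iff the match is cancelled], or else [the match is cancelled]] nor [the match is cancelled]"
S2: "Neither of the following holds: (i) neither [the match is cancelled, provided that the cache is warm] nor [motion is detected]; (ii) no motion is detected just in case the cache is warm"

0

Let P = "motion is detected" (True), R = "the cache is warm" (False), Q = "the match is cancelled" (False).

S1: Parsed as (P or ((R iff Q) or Q)) nor Q

R iff Q = False iff False = True
(R iff Q) or Q = True or False = True
P or ((R iff Q) or Q) = True or True = True
(P or ((R iff Q) or Q)) nor Q = True nor False = False
So S1 is false.

S2: In symbols: ((R -> Q) nor P) nor (not P iff R)

R -> Q = False -> False = True
(R -> Q) nor P = True nor True = False
not P = not True = False
not P iff R = False iff False = True
((R -> Q) nor P) nor (not P iff R) = False nor True = False
So S2 is false.

Count: 0.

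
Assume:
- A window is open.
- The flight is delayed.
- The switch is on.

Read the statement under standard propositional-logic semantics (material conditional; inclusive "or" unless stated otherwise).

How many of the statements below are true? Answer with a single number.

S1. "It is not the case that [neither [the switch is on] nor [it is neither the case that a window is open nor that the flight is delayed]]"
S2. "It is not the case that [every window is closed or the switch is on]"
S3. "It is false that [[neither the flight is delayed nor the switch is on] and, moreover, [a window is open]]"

Let S = "the switch is on" (T), H = "a window is open" (T), L = "the flight is delayed" (T).

S1: Parsed as ¬(S ↓ (H ↓ L))

H ↓ L = T ↓ T = F
S ↓ (H ↓ L) = T ↓ F = F
¬(S ↓ (H ↓ L)) = ¬F = T
Hence S1 is true.

S2: In symbols: ¬(¬H ∨ S)

¬H = ¬T = F
¬H ∨ S = F ∨ T = T
¬(¬H ∨ S) = ¬T = F
Hence S2 is false.

S3: In symbols: ¬((L ↓ S) ∧ H)

L ↓ S = T ↓ T = F
(L ↓ S) ∧ H = F ∧ T = F
¬((L ↓ S) ∧ H) = ¬F = T
So S3 is true.

True statements: 2.

2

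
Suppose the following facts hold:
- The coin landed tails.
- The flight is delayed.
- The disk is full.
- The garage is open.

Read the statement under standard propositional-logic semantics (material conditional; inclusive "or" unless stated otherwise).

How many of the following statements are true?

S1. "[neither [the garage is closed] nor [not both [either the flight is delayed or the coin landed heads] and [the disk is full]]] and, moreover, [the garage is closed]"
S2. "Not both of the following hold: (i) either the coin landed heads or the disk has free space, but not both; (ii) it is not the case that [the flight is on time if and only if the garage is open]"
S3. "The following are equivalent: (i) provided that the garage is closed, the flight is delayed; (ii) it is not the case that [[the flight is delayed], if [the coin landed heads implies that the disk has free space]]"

1

Let S = "the garage is closed" (False), Q = "the flight is delayed" (True), P = "the coin landed heads" (False), R = "the disk is full" (True).

S1: In symbols: (S nor ((Q or P) nand R)) and S

Q or P = True or False = True
(Q or P) nand R = True nand True = False
S nor ((Q or P) nand R) = False nor False = True
(S nor ((Q or P) nand R)) and S = True and False = False
Hence S1 is false.

S2: This is (P xor not R) nand not (not Q iff not S).

not R = not True = False
P xor not R = False xor False = False
not Q = not True = False
not S = not False = True
not Q iff not S = False iff True = False
not (not Q iff not S) = not False = True
(P xor not R) nand not (not Q iff not S) = False nand True = True
Thus S2 is true.

S3: Formalization: (S -> Q) iff not ((P -> not R) -> Q)

S -> Q = False -> True = True
not R = not True = False
P -> not R = False -> False = True
(P -> not R) -> Q = True -> True = True
not ((P -> not R) -> Q) = not True = False
(S -> Q) iff not ((P -> not R) -> Q) = True iff False = False
So S3 is false.

Count: 1.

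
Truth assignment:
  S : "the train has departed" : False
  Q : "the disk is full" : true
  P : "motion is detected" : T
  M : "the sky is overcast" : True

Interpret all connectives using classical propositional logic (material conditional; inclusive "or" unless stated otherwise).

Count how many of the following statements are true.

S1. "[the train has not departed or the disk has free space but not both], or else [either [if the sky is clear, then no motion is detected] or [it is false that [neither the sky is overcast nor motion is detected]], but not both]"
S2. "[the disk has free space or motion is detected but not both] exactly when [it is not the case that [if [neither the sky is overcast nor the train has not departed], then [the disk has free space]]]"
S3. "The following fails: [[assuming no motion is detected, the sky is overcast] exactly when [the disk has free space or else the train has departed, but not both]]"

S1: In symbols: (¬S ⊕ ¬Q) ∨ ((¬M → ¬P) ⊕ ¬(M ↓ P))

¬S = ¬F = T
¬Q = ¬T = F
¬S ⊕ ¬Q = T ⊕ F = T
¬M = ¬T = F
¬P = ¬T = F
¬M → ¬P = F → F = T
M ↓ P = T ↓ T = F
¬(M ↓ P) = ¬F = T
(¬M → ¬P) ⊕ ¬(M ↓ P) = T ⊕ T = F
(¬S ⊕ ¬Q) ∨ ((¬M → ¬P) ⊕ ¬(M ↓ P)) = T ∨ F = T
So S1 is true.

S2: In symbols: (¬Q ⊕ P) ↔ ¬((M ↓ ¬S) → ¬Q)

¬Q = ¬T = F
¬Q ⊕ P = F ⊕ T = T
¬S = ¬F = T
M ↓ ¬S = T ↓ T = F
¬Q = ¬T = F
(M ↓ ¬S) → ¬Q = F → F = T
¬((M ↓ ¬S) → ¬Q) = ¬T = F
(¬Q ⊕ P) ↔ ¬((M ↓ ¬S) → ¬Q) = T ↔ F = F
Hence S2 is false.

S3: Formalization: ¬((¬P → M) ↔ (¬Q ⊕ S))

¬P = ¬T = F
¬P → M = F → T = T
¬Q = ¬T = F
¬Q ⊕ S = F ⊕ F = F
(¬P → M) ↔ (¬Q ⊕ S) = T ↔ F = F
¬((¬P → M) ↔ (¬Q ⊕ S)) = ¬F = T
Hence S3 is true.

Count: 2.

2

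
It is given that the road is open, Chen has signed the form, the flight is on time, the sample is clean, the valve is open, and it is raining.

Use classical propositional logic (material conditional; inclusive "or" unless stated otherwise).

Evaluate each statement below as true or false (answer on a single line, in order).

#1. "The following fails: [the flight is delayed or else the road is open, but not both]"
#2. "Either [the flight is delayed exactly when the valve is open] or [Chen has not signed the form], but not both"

Let R = "the flight is delayed" (False), P = "the road is closed" (False), U = "the valve is open" (True), Q = "Chen has signed the form" (True).

#1: In symbols: not (R xor not P)

not P = not False = True
R xor not P = False xor True = True
not (R xor not P) = not True = False
Thus #1 is false.

#2: This is (R iff U) xor not Q.

R iff U = False iff True = False
not Q = not True = False
(R iff U) xor not Q = False xor False = False
So #2 is false.

#1 False; #2 False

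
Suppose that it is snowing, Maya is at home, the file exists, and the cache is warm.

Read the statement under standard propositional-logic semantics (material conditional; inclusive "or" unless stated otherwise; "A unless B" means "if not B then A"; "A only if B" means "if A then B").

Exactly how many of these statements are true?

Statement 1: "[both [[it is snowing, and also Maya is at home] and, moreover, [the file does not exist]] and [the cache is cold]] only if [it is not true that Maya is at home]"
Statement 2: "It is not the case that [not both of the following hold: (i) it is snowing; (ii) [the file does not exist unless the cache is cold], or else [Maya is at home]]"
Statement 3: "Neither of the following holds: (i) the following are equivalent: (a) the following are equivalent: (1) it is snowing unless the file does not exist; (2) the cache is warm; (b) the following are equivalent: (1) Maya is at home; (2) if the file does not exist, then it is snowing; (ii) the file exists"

Let N = "it is snowing" (True), D = "Maya is at home" (True), R = "the file exists" (True), P = "the cache is warm" (True).

Statement 1: Formalization: (((N and D) and not R) and not P) -> not D

N and D = True and True = True
not R = not True = False
(N and D) and not R = True and False = False
not P = not True = False
((N and D) and not R) and not P = False and False = False
not D = not True = False
(((N and D) and not R) and not P) -> not D = False -> False = True
Thus Statement 1 is true.

Statement 2: Parsed as not (N nand ((not R or not P) or D))

not R = not True = False
not P = not True = False
not R or not P = False or False = False
(not R or not P) or D = False or True = True
N nand ((not R or not P) or D) = True nand True = False
not (N nand ((not R or not P) or D)) = not False = True
Thus Statement 2 is true.

Statement 3: In symbols: (((N or not R) iff P) iff (D iff (not R -> N))) nor R

not R = not True = False
N or not R = True or False = True
(N or not R) iff P = True iff True = True
not R = not True = False
not R -> N = False -> True = True
D iff (not R -> N) = True iff True = True
((N or not R) iff P) iff (D iff (not R -> N)) = True iff True = True
(((N or not R) iff P) iff (D iff (not R -> N))) nor R = True nor True = False
Thus Statement 3 is false.

True statements: 2.

2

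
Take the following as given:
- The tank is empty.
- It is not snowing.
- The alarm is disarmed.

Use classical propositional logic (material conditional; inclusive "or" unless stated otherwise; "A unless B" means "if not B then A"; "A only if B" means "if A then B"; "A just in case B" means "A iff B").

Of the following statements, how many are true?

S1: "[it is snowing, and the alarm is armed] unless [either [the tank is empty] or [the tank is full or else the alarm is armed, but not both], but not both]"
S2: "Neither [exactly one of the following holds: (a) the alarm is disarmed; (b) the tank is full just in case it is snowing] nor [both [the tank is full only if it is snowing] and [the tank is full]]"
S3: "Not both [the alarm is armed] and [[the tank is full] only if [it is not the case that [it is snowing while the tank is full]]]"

3

Let R = "it is snowing" (F), W = "the alarm is armed" (F), N = "the tank is full" (F).

S1: In symbols: (R & W) | (~N xor (N xor W))

R & W = F & F = F
~N = ~F = T
N xor W = F xor F = F
~N xor (N xor W) = T xor F = T
(R & W) | (~N xor (N xor W)) = F | T = T
Hence S1 is true.

S2: This is (~W xor (N <-> R)) nor ((N -> R) & N).

~W = ~F = T
N <-> R = F <-> F = T
~W xor (N <-> R) = T xor T = F
N -> R = F -> F = T
(N -> R) & N = T & F = F
(~W xor (N <-> R)) nor ((N -> R) & N) = F nor F = T
Thus S2 is true.

S3: Formalization: W nand (N -> ~(R & N))

R & N = F & F = F
~(R & N) = ~F = T
N -> ~(R & N) = F -> T = T
W nand (N -> ~(R & N)) = F nand T = T
Thus S3 is true.

True statements: 3 (S1, S2, S3).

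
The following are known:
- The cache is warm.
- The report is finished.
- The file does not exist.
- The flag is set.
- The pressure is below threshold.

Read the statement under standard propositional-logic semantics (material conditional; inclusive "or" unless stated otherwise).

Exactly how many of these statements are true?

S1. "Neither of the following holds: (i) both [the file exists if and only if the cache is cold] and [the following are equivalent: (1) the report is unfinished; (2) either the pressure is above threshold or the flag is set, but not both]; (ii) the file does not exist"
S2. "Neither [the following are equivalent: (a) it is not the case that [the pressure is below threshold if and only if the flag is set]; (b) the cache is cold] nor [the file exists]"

Let H = "the file exists" (False), U = "the cache is warm" (True), N = "the report is finished" (True), R = "the pressure is above threshold" (False), M = "the flag is set" (True).

S1: This is ((H iff not U) and (not N iff (R xor M))) nor not H.

not U = not True = False
H iff not U = False iff False = True
not N = not True = False
R xor M = False xor True = True
not N iff (R xor M) = False iff True = False
(H iff not U) and (not N iff (R xor M)) = True and False = False
not H = not False = True
((H iff not U) and (not N iff (R xor M))) nor not H = False nor True = False
Hence S1 is false.

S2: Formalization: (not (not R iff M) iff not U) nor H

not R = not False = True
not R iff M = True iff True = True
not (not R iff M) = not True = False
not U = not True = False
not (not R iff M) iff not U = False iff False = True
(not (not R iff M) iff not U) nor H = True nor False = False
Thus S2 is false.

Count: 0.

0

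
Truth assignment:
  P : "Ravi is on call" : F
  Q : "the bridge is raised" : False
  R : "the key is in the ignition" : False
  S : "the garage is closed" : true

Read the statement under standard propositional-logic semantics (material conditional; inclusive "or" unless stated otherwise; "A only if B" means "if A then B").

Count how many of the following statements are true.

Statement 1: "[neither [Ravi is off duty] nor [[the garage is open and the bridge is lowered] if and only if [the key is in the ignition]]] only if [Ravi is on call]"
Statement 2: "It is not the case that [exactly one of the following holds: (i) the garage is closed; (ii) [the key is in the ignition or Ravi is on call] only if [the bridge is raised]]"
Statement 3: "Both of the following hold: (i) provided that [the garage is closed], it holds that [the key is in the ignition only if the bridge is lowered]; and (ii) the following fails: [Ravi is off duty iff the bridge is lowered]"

Statement 1: This is (~P nor ((~S & ~Q) <-> R)) -> P.

~P = ~F = T
~S = ~T = F
~Q = ~F = T
~S & ~Q = F & T = F
(~S & ~Q) <-> R = F <-> F = T
~P nor ((~S & ~Q) <-> R) = T nor T = F
(~P nor ((~S & ~Q) <-> R)) -> P = F -> F = T
Hence Statement 1 is true.

Statement 2: In symbols: ~(S xor ((R | P) -> Q))

R | P = F | F = F
(R | P) -> Q = F -> F = T
S xor ((R | P) -> Q) = T xor T = F
~(S xor ((R | P) -> Q)) = ~F = T
Hence Statement 2 is true.

Statement 3: In symbols: (S -> (R -> ~Q)) & ~(~P <-> ~Q)

~Q = ~F = T
R -> ~Q = F -> T = T
S -> (R -> ~Q) = T -> T = T
~P = ~F = T
~Q = ~F = T
~P <-> ~Q = T <-> T = T
~(~P <-> ~Q) = ~T = F
(S -> (R -> ~Q)) & ~(~P <-> ~Q) = T & F = F
Hence Statement 3 is false.

True statements: 2 (Statement 1, Statement 2).

2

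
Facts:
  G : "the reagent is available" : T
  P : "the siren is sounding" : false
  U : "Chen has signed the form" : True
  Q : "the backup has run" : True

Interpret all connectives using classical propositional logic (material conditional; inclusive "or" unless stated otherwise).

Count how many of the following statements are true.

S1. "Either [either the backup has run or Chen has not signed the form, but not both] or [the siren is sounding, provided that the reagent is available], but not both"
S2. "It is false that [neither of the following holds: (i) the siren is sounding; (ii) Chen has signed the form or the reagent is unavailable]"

2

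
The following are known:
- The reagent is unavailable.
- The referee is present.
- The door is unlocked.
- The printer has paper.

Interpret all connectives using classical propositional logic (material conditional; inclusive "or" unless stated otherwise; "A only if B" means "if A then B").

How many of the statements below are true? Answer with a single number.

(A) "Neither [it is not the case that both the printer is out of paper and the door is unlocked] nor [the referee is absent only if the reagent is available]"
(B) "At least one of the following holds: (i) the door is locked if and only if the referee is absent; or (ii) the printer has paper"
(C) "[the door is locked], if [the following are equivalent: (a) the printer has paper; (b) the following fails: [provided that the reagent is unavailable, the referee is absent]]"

1

Let G = "the printer has paper" (T), V = "the door is locked" (F), D = "the referee is present" (T), K = "the reagent is available" (F).

(A): This is (¬G ↑ ¬V) ↓ (¬D → K).

¬G = ¬T = F
¬V = ¬F = T
¬G ↑ ¬V = F ↑ T = T
¬D = ¬T = F
¬D → K = F → F = T
(¬G ↑ ¬V) ↓ (¬D → K) = T ↓ T = F
So (A) is false.

(B): This is (V ↔ ¬D) ∨ G.

¬D = ¬T = F
V ↔ ¬D = F ↔ F = T
(V ↔ ¬D) ∨ G = T ∨ T = T
Hence (B) is true.

(C): Formalization: (G ↔ ¬(¬K → ¬D)) → V

¬K = ¬F = T
¬D = ¬T = F
¬K → ¬D = T → F = F
¬(¬K → ¬D) = ¬F = T
G ↔ ¬(¬K → ¬D) = T ↔ T = T
(G ↔ ¬(¬K → ¬D)) → V = T → F = F
Hence (C) is false.

True statements: 1 ((B)).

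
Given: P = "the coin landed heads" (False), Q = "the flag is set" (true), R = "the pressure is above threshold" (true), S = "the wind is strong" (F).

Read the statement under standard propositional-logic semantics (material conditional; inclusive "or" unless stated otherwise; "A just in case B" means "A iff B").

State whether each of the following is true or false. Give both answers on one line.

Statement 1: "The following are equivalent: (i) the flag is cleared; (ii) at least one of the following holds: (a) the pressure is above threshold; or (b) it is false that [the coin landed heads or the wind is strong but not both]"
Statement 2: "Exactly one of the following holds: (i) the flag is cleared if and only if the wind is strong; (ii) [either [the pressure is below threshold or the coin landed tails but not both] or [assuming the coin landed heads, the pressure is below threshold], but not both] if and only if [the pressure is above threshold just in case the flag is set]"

Statement 1: Formalization: ¬Q ↔ (R ∨ ¬(P ⊕ S))

¬Q = ¬T = F
P ⊕ S = F ⊕ F = F
¬(P ⊕ S) = ¬F = T
R ∨ ¬(P ⊕ S) = T ∨ T = T
¬Q ↔ (R ∨ ¬(P ⊕ S)) = F ↔ T = F
Hence Statement 1 is false.

Statement 2: Formalization: (¬Q ↔ S) ⊕ (((¬R ⊕ ¬P) ⊕ (P → ¬R)) ↔ (R ↔ Q))

¬Q = ¬T = F
¬Q ↔ S = F ↔ F = T
¬R = ¬T = F
¬P = ¬F = T
¬R ⊕ ¬P = F ⊕ T = T
¬R = ¬T = F
P → ¬R = F → F = T
(¬R ⊕ ¬P) ⊕ (P → ¬R) = T ⊕ T = F
R ↔ Q = T ↔ T = T
((¬R ⊕ ¬P) ⊕ (P → ¬R)) ↔ (R ↔ Q) = F ↔ T = F
(¬Q ↔ S) ⊕ (((¬R ⊕ ¬P) ⊕ (P → ¬R)) ↔ (R ↔ Q)) = T ⊕ F = T
Thus Statement 2 is true.

Statement 1 F, Statement 2 T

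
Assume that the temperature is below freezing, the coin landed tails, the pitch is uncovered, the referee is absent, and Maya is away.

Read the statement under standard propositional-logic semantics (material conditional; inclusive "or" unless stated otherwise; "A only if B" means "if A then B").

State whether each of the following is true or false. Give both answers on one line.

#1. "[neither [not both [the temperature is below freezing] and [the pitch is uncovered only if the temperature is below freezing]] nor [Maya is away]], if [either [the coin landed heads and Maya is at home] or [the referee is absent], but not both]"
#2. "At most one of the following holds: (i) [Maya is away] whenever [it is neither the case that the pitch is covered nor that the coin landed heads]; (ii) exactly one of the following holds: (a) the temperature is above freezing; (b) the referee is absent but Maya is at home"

#1 F, #2 T

Let P = "the coin landed heads" (F), U = "Maya is at home" (F), K = "the referee is present" (F), N = "the temperature is below freezing" (T), D = "the pitch is covered" (F).

#1: This is ((P & U) xor ~K) -> ((N nand (~D -> N)) nor ~U).

P & U = F & F = F
~K = ~F = T
(P & U) xor ~K = F xor T = T
~D = ~F = T
~D -> N = T -> T = T
N nand (~D -> N) = T nand T = F
~U = ~F = T
(N nand (~D -> N)) nor ~U = F nor T = F
((P & U) xor ~K) -> ((N nand (~D -> N)) nor ~U) = T -> F = F
So #1 is false.

#2: This is ((D nor P) -> ~U) nand (~N xor (~K & U)).

D nor P = F nor F = T
~U = ~F = T
(D nor P) -> ~U = T -> T = T
~N = ~T = F
~K = ~F = T
~K & U = T & F = F
~N xor (~K & U) = F xor F = F
((D nor P) -> ~U) nand (~N xor (~K & U)) = T nand F = T
So #2 is true.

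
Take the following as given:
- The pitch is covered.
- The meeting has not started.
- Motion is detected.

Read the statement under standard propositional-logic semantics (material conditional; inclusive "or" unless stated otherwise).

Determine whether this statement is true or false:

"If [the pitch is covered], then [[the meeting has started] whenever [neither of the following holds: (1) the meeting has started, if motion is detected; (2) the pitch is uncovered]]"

The statement is false.

Let P = "the pitch is covered" (True), R = "motion is detected" (True), Q = "the meeting has started" (False).
In symbols: P -> (((R -> Q) nor not P) -> Q)

R -> Q = True -> False = False
not P = not True = False
(R -> Q) nor not P = False nor False = True
((R -> Q) nor not P) -> Q = True -> False = False
P -> (((R -> Q) nor not P) -> Q) = True -> False = False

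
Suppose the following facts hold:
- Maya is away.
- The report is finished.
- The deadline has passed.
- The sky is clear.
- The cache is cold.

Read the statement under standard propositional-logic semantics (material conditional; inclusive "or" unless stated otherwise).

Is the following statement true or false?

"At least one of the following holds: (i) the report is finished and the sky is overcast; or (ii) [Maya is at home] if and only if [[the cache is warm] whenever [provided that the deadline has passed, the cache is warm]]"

False.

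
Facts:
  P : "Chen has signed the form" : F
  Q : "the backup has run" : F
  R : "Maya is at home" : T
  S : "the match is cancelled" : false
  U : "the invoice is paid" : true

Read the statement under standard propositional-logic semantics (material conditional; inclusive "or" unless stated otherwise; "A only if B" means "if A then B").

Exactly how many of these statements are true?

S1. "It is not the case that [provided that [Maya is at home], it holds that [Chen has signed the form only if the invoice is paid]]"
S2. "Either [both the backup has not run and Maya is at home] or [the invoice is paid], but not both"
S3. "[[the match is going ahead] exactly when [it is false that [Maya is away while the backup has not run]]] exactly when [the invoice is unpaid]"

0

S1: This is ¬(R → (P → U)).

P → U = F → T = T
R → (P → U) = T → T = T
¬(R → (P → U)) = ¬T = F
So S1 is false.

S2: This is (¬Q ∧ R) ⊕ U.

¬Q = ¬F = T
¬Q ∧ R = T ∧ T = T
(¬Q ∧ R) ⊕ U = T ⊕ T = F
So S2 is false.

S3: In symbols: (¬S ↔ ¬(¬R ∧ ¬Q)) ↔ ¬U

¬S = ¬F = T
¬R = ¬T = F
¬Q = ¬F = T
¬R ∧ ¬Q = F ∧ T = F
¬(¬R ∧ ¬Q) = ¬F = T
¬S ↔ ¬(¬R ∧ ¬Q) = T ↔ T = T
¬U = ¬T = F
(¬S ↔ ¬(¬R ∧ ¬Q)) ↔ ¬U = T ↔ F = F
Hence S3 is false.

0 of the 3 statements are true (none).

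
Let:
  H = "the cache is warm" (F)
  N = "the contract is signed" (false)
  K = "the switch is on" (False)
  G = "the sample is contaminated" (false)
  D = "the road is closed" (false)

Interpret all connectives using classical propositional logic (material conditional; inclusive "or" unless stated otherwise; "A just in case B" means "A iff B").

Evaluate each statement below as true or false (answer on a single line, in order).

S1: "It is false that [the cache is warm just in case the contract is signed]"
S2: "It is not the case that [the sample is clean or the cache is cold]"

S1 False, S2 False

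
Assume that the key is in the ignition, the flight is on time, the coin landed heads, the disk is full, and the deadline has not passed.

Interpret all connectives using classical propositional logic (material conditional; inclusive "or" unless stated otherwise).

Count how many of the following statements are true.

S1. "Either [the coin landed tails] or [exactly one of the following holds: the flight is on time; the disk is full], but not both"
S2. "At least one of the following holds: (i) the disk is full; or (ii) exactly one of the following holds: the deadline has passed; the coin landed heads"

Let R = "the coin landed heads" (T), Q = "the flight is delayed" (F), S = "the disk is full" (T), U = "the deadline has passed" (F).

S1: Parsed as ~R xor (~Q xor S)

~R = ~T = F
~Q = ~F = T
~Q xor S = T xor T = F
~R xor (~Q xor S) = F xor F = F
So S1 is false.

S2: Parsed as S | (U xor R)

U xor R = F xor T = T
S | (U xor R) = T | T = T
Hence S2 is true.

True statements: 1.

1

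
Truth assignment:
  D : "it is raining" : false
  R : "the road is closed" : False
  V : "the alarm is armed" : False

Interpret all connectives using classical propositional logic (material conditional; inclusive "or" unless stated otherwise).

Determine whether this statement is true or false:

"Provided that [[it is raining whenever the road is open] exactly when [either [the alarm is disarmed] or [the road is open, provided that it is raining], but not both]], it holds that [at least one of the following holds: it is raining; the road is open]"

The statement is true.

Formalization: ((not R -> D) iff (not V xor (D -> not R))) -> (D or not R)

not R = not False = True
not R -> D = True -> False = False
not V = not False = True
not R = not False = True
D -> not R = False -> True = True
not V xor (D -> not R) = True xor True = False
(not R -> D) iff (not V xor (D -> not R)) = False iff False = True
not R = not False = True
D or not R = False or True = True
((not R -> D) iff (not V xor (D -> not R))) -> (D or not R) = True -> True = True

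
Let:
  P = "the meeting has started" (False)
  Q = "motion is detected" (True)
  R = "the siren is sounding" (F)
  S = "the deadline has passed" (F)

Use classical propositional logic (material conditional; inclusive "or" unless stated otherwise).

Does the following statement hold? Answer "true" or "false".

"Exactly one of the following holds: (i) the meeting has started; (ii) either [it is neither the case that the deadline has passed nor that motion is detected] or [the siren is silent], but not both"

True

Formalization: P ⊕ ((S ↓ Q) ⊕ ¬R)

S ↓ Q = F ↓ T = F
¬R = ¬F = T
(S ↓ Q) ⊕ ¬R = F ⊕ T = T
P ⊕ ((S ↓ Q) ⊕ ¬R) = F ⊕ T = T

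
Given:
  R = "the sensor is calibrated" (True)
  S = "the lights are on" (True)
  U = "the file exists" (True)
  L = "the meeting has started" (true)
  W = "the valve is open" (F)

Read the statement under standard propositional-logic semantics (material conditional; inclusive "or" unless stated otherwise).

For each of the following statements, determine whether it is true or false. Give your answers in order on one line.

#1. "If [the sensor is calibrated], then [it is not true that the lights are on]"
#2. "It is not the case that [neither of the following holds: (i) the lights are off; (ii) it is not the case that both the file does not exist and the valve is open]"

#1 False, #2 True

#1: In symbols: R -> not S

not S = not True = False
R -> not S = True -> False = False
Thus #1 is false.

#2: In symbols: not (not S nor (not U nand W))

not S = not True = False
not U = not True = False
not U nand W = False nand False = True
not S nor (not U nand W) = False nor True = False
not (not S nor (not U nand W)) = not False = True
Hence #2 is true.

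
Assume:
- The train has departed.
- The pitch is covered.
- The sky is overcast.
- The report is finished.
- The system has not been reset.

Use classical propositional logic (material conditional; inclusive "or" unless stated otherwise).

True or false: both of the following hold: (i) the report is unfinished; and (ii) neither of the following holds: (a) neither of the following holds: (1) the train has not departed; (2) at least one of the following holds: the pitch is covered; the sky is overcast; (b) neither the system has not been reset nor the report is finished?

Let S = "the report is finished" (T), P = "the train has departed" (T), Q = "the pitch is covered" (T), R = "the sky is overcast" (T), U = "the system has been reset" (F).
In symbols: ~S & ((~P nor (Q | R)) nor (~U nor S))

~S = ~T = F
~P = ~T = F
Q | R = T | T = T
~P nor (Q | R) = F nor T = F
~U = ~F = T
~U nor S = T nor T = F
(~P nor (Q | R)) nor (~U nor S) = F nor F = T
~S & ((~P nor (Q | R)) nor (~U nor S)) = F & T = F

False.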